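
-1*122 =-122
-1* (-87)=87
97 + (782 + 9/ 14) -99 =10929/ 14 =780.64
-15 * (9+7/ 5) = -156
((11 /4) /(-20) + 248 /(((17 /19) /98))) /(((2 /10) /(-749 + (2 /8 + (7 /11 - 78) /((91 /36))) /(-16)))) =-101468350.18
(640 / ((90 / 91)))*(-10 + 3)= -40768 / 9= -4529.78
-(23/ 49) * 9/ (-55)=207/ 2695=0.08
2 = 2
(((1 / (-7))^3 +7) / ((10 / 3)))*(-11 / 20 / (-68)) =99 / 5831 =0.02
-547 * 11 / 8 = -6017 / 8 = -752.12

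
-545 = -545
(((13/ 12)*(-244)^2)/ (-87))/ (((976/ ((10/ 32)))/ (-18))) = 3965/ 928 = 4.27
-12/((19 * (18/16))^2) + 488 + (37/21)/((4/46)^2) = 196768517/272916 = 720.99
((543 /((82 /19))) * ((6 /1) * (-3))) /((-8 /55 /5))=25534575 /328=77849.31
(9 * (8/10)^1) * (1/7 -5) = -1224/35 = -34.97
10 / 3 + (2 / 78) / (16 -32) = 693 / 208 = 3.33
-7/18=-0.39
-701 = -701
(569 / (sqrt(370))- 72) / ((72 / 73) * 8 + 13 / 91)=-5.28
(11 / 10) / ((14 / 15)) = 33 / 28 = 1.18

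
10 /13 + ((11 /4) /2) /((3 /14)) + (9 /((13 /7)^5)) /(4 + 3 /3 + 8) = 418034609 /57921708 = 7.22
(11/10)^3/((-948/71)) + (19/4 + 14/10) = 5735699/948000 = 6.05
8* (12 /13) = 96 /13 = 7.38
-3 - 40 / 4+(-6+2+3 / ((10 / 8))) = -73 / 5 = -14.60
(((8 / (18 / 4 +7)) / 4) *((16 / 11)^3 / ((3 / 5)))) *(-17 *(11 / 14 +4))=-46653440 / 642873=-72.57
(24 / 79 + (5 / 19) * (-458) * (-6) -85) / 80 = 958331 / 120080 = 7.98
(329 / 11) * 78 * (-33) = -76986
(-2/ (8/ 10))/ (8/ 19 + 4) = -95/ 168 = -0.57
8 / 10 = 4 / 5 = 0.80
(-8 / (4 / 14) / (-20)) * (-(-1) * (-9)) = -63 / 5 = -12.60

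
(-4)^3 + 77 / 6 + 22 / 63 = -6403 / 126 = -50.82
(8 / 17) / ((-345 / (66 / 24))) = -22 / 5865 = -0.00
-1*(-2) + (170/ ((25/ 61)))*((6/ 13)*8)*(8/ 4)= 199234/ 65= 3065.14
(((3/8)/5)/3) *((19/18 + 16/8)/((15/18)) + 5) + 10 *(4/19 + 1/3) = 2149/380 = 5.66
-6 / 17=-0.35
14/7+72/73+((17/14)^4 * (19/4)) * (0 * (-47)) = 218/73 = 2.99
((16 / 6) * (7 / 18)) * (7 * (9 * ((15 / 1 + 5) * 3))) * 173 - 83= 678077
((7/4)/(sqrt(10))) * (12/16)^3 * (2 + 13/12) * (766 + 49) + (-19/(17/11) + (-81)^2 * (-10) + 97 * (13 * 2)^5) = 379953 * sqrt(10)/2048 + 19591273445/17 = 1152428436.38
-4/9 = -0.44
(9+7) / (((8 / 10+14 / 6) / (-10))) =-2400 / 47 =-51.06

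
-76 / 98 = -38 / 49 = -0.78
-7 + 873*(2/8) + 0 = 211.25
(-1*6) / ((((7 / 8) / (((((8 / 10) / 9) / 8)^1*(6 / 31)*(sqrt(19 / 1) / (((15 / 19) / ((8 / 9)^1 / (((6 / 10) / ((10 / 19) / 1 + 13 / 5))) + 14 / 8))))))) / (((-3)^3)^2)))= -94284*sqrt(19) / 1085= -378.78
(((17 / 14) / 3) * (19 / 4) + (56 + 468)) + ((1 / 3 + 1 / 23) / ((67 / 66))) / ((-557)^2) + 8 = 42884527699687 / 80319743112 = 533.92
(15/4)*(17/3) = 85/4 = 21.25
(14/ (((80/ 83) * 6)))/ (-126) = -0.02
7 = 7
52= 52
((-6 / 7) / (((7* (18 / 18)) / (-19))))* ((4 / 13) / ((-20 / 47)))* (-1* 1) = 5358 / 3185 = 1.68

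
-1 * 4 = -4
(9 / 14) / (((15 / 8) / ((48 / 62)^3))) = 0.16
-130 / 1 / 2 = -65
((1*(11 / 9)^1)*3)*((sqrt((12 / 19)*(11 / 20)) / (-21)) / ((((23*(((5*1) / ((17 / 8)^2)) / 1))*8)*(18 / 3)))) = -3179*sqrt(3135) / 2114380800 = -0.00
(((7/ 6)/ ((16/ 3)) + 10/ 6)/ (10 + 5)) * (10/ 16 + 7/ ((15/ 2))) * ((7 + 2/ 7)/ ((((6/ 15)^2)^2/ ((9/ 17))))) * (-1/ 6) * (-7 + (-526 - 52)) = 2877.44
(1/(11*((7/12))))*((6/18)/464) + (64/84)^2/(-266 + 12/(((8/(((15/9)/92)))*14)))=-16291787/7868963124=-0.00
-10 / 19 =-0.53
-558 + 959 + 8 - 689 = -280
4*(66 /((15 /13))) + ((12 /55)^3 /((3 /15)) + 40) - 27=241.85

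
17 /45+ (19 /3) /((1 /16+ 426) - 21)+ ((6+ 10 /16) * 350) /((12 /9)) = 1739.46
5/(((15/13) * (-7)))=-13/21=-0.62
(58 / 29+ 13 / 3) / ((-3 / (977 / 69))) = -18563 / 621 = -29.89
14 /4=7 /2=3.50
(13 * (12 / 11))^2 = 24336 / 121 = 201.12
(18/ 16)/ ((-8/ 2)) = -9/ 32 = -0.28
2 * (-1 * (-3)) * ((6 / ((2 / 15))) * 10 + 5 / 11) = 2702.73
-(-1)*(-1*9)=-9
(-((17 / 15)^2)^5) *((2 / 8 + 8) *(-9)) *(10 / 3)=22175932904939 / 25628906250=865.27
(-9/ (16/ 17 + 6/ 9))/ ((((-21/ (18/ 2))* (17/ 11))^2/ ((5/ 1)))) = -147015/ 68306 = -2.15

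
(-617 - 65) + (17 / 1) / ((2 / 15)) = -1109 / 2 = -554.50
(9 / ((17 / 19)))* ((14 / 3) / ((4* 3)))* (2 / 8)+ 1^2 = 269 / 136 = 1.98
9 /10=0.90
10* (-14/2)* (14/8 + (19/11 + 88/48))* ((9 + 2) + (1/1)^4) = -49070/11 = -4460.91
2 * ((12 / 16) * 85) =255 / 2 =127.50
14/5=2.80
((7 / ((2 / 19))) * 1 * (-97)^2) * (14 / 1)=8759779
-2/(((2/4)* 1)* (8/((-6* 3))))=9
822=822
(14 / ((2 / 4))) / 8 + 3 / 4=17 / 4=4.25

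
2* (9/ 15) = 6/ 5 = 1.20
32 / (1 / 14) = 448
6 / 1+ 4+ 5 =15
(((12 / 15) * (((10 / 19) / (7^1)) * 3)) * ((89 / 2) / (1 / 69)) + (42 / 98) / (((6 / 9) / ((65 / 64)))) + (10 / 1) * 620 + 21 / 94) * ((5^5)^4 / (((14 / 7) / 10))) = 2577221788883209228515625 / 800128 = 3221011874204138873.42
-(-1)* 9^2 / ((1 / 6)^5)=629856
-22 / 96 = -11 / 48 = -0.23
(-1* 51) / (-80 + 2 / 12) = 306 / 479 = 0.64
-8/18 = -4/9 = -0.44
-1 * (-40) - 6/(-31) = 1246/31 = 40.19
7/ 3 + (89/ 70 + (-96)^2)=1936117/ 210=9219.60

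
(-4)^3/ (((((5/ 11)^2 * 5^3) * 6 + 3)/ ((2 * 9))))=-46464/ 6371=-7.29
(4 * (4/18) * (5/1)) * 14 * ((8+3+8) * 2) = 21280/9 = 2364.44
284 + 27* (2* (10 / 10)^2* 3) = 446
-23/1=-23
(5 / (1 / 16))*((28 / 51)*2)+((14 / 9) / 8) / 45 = 2419319 / 27540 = 87.85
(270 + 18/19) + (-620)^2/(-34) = -11034.93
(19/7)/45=19/315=0.06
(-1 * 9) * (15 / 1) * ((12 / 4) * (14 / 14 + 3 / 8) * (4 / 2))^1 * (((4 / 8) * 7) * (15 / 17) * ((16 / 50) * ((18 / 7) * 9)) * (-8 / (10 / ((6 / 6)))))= 1732104 / 85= 20377.69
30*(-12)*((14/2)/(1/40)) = -100800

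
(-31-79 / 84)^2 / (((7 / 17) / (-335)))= -40995394855 / 49392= -830000.71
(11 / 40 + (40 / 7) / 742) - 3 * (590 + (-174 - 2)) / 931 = -2075067 / 1973720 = -1.05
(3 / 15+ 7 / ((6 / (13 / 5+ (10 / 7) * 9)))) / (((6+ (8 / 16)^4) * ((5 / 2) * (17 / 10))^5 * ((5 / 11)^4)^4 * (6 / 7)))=720656448092642527105024 / 945690277862548828125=762.04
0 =0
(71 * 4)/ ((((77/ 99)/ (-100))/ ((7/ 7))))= -255600/ 7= -36514.29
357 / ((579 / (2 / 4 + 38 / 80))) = 4641 / 7720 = 0.60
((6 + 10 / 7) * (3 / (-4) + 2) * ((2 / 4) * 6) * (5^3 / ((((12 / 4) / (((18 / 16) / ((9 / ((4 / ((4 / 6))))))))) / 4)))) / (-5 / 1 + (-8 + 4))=-386.90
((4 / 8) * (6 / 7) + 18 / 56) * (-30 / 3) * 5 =-37.50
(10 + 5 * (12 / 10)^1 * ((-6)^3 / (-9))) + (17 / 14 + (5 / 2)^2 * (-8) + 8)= 1585 / 14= 113.21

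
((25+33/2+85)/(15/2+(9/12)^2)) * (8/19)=16192/2451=6.61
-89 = -89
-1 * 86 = -86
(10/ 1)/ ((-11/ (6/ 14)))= -30/ 77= -0.39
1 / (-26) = -1 / 26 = -0.04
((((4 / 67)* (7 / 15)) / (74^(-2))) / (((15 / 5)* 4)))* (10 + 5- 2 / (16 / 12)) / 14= 4107 / 335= 12.26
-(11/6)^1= -1.83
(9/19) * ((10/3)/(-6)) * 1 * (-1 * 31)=155/19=8.16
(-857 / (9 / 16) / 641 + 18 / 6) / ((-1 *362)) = -3595 / 2088378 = -0.00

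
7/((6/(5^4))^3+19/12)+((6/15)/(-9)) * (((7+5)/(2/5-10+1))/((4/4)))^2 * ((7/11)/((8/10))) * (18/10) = 57916991254380/13477999997759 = 4.30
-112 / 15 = -7.47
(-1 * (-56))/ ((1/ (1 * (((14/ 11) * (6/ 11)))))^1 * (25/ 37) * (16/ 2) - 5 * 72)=-21756/ 136835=-0.16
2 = 2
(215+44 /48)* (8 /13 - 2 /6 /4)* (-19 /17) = -4086007 /31824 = -128.39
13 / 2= 6.50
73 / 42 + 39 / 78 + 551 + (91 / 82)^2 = 78293333 / 141204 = 554.47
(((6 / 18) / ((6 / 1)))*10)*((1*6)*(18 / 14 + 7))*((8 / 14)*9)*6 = 41760 / 49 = 852.24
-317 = -317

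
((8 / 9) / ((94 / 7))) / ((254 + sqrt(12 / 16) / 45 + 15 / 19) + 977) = 0.00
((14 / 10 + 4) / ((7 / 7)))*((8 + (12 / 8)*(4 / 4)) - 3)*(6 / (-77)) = -1053 / 385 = -2.74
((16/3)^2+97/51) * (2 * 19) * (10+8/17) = 12074.30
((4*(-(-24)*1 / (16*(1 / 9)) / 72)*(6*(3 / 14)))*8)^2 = 2916 / 49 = 59.51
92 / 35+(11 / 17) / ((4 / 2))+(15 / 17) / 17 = 60771 / 20230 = 3.00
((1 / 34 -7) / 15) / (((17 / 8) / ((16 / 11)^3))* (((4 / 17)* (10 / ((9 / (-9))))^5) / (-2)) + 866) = -20224 / 391235195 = -0.00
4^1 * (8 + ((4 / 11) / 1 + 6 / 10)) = 1972 / 55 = 35.85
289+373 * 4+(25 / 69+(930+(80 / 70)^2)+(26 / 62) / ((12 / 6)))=2712.88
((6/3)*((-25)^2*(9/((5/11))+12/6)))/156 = 13625/78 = 174.68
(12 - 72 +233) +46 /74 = 6424 /37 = 173.62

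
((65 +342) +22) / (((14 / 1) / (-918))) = -196911 / 7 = -28130.14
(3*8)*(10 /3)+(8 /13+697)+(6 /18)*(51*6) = 11435 /13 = 879.62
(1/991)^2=1/982081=0.00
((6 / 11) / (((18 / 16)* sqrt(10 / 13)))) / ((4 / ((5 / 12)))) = sqrt(130) / 198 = 0.06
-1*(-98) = 98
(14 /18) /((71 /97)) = 679 /639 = 1.06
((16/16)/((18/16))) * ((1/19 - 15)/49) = -0.27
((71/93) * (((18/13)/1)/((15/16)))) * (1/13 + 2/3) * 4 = 263552/78585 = 3.35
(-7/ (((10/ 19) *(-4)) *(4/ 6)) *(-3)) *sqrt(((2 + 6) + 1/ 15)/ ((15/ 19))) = -4389 *sqrt(19)/ 400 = -47.83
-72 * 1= -72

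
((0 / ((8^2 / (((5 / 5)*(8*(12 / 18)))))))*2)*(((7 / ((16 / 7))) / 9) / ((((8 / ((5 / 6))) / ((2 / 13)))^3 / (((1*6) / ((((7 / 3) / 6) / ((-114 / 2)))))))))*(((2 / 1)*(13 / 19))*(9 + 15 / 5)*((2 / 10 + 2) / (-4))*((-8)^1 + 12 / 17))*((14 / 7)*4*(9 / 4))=0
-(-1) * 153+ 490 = 643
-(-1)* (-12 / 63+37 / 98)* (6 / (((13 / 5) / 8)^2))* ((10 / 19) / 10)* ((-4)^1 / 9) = -352000 / 1416051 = -0.25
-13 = -13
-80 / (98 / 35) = -200 / 7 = -28.57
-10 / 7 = -1.43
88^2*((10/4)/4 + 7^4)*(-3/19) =-55794552/19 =-2936555.37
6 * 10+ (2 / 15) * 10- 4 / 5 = 908 / 15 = 60.53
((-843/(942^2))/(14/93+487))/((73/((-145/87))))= 8711/195649859964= 0.00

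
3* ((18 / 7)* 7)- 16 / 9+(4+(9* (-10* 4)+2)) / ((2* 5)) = 757 / 45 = 16.82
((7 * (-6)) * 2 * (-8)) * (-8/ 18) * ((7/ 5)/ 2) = -3136/ 15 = -209.07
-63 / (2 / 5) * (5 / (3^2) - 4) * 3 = 3255 / 2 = 1627.50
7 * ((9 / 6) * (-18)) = -189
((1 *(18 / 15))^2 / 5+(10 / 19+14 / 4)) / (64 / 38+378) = 20493 / 1803500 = 0.01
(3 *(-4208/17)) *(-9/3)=37872/17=2227.76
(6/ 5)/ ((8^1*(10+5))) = 1/ 100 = 0.01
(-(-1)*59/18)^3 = 205379/5832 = 35.22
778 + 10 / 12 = 4673 / 6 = 778.83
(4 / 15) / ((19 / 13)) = 52 / 285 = 0.18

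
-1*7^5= -16807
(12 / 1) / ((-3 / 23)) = -92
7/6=1.17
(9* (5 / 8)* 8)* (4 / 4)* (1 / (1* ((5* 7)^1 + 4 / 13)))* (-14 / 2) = -8.92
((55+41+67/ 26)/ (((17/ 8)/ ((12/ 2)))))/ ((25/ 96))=5905152/ 5525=1068.81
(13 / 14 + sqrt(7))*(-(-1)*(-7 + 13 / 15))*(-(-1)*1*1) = -92*sqrt(7) / 15-598 / 105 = -21.92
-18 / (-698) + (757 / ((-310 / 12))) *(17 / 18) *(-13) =58390838 / 162285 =359.80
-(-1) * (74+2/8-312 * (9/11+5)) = -76605/44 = -1741.02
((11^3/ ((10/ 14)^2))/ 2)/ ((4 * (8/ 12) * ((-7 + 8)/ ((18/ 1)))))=8804.56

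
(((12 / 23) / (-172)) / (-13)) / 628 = 0.00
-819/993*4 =-1092/331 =-3.30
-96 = -96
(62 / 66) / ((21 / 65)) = 2015 / 693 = 2.91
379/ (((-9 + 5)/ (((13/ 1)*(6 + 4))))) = -24635/ 2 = -12317.50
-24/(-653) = 24/653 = 0.04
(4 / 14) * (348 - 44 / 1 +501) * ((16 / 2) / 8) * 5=1150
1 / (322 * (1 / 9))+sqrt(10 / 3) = 1.85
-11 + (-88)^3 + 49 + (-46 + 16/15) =-10222184/15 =-681478.93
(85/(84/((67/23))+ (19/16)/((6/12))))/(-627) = -45560/10489083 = -0.00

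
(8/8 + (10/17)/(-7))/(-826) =-109/98294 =-0.00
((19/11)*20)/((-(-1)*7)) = 380/77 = 4.94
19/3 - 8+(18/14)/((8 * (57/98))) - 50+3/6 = -11603/228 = -50.89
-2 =-2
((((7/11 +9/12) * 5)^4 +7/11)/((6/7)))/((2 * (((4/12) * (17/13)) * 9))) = 87522139523/254870528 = 343.40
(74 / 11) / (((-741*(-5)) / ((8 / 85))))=592 / 3464175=0.00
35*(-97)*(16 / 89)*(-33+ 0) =1792560 / 89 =20141.12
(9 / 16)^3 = 729 / 4096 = 0.18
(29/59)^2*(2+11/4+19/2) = 47937/13924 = 3.44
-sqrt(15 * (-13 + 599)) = -93.75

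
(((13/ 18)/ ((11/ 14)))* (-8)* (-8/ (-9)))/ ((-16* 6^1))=182/ 2673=0.07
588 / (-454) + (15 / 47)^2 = -598371 / 501443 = -1.19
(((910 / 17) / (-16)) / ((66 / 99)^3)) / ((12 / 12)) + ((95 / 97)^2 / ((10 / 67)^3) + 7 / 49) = 99369371921 / 358294720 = 277.34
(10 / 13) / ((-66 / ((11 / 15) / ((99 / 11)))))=-1 / 1053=-0.00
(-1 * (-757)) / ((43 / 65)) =1144.30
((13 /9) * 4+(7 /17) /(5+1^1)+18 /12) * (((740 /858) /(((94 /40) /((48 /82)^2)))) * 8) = 7.39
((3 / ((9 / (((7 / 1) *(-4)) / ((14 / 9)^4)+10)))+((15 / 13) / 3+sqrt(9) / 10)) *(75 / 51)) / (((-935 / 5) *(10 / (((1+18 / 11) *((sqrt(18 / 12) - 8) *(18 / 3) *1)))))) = 37612826 / 155926771 - 18806413 *sqrt(6) / 1247414168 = 0.20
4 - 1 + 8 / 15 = 53 / 15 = 3.53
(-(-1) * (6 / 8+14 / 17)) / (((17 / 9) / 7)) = 5.83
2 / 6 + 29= 88 / 3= 29.33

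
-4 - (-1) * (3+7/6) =1/6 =0.17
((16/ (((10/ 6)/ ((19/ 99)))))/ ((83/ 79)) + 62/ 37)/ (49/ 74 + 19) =3475364/ 19926225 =0.17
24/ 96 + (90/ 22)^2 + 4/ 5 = 43041/ 2420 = 17.79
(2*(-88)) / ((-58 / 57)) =5016 / 29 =172.97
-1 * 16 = -16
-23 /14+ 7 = 75 /14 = 5.36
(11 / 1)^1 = 11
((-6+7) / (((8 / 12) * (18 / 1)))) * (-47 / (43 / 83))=-3901 / 516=-7.56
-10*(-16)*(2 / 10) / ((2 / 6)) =96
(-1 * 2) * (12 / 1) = -24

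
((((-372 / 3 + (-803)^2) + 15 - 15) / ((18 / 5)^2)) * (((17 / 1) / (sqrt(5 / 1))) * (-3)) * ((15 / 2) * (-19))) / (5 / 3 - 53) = -1735277125 * sqrt(5) / 1232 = -3149511.05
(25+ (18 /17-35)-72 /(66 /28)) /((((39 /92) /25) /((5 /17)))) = -6532000 /9537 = -684.91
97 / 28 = 3.46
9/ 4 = 2.25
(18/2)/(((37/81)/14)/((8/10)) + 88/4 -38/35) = 204120/475261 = 0.43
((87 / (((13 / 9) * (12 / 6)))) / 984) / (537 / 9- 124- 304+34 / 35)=-27405 / 328950544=-0.00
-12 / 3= -4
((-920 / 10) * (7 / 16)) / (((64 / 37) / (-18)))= 53613 / 128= 418.85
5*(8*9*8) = 2880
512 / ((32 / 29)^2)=841 / 2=420.50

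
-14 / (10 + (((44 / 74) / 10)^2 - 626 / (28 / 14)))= 239575 / 5185027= 0.05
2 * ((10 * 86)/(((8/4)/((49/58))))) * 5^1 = 105350/29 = 3632.76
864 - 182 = 682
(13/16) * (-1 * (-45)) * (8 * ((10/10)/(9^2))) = 65/18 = 3.61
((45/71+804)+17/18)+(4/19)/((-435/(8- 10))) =2836355803/3520890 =805.58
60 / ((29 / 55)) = 3300 / 29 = 113.79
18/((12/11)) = 16.50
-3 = -3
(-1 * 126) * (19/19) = -126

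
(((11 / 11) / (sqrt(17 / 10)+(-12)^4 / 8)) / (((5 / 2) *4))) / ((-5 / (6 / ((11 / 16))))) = -248832 / 3695154265+48 *sqrt(170) / 18475771325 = -0.00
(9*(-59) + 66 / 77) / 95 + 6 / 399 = -3701 / 665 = -5.57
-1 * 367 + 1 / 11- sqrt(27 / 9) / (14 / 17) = -4036 / 11- 17 * sqrt(3) / 14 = -369.01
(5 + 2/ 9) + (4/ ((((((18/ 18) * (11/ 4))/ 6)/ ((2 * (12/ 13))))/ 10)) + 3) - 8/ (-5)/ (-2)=1084562/ 6435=168.54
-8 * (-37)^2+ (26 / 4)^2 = -10909.75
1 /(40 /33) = 33 /40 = 0.82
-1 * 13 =-13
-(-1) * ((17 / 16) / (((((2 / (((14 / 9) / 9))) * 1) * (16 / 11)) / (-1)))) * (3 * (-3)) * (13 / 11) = 1547 / 2304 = 0.67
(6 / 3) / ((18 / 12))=4 / 3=1.33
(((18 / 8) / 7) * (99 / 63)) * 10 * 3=1485 / 98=15.15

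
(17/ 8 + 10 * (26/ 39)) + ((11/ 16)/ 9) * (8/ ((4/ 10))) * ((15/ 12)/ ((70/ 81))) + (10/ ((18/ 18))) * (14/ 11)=175403/ 7392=23.73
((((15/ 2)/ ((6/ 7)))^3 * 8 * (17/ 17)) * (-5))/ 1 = -214375/ 8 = -26796.88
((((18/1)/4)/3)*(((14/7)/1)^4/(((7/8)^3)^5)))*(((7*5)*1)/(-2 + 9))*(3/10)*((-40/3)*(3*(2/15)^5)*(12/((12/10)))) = -4.50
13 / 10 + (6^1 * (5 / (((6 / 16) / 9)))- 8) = 7133 / 10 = 713.30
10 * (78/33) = 260/11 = 23.64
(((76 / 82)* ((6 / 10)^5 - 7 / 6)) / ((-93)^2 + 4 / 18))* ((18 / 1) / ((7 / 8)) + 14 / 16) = -4327203 / 1729175000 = -0.00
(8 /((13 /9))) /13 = 72 /169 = 0.43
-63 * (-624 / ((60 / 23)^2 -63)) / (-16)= 43.72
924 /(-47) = -19.66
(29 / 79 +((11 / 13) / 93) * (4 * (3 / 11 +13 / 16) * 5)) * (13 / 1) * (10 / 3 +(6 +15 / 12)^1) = 27392503 / 352656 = 77.67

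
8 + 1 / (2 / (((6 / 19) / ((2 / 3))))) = 313 / 38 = 8.24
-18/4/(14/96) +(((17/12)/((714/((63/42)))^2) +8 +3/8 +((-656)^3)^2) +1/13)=165696226724752930713205/2079168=79693524873773033.59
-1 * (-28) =28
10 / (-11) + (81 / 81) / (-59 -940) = -10001 / 10989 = -0.91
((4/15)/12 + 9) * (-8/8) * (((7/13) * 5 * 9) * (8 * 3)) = -68208/13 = -5246.77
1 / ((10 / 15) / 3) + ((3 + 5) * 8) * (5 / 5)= 137 / 2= 68.50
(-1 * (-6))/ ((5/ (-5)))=-6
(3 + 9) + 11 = 23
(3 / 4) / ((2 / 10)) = 15 / 4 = 3.75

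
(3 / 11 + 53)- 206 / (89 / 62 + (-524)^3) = 5227369189906 / 98124674989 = 53.27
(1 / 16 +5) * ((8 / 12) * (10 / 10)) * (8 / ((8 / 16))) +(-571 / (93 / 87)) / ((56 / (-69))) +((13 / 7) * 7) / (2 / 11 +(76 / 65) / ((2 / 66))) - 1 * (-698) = 33935495997 / 24059224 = 1410.50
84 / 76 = 21 / 19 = 1.11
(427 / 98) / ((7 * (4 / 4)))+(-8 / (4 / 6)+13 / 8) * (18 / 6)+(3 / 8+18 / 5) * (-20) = -43121 / 392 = -110.00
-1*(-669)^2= -447561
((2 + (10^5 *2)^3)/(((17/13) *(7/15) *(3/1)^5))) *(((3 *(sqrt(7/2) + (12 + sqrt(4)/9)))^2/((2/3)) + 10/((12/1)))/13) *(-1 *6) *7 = -467472500011799738.41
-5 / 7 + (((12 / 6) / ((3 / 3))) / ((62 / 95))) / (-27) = -4850 / 5859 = -0.83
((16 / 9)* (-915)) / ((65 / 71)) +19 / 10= -692219 / 390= -1774.92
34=34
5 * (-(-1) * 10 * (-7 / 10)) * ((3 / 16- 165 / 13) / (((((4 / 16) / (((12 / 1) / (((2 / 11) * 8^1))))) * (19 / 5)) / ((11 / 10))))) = 33045705 / 7904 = 4180.88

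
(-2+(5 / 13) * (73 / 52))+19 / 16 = -737 / 2704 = -0.27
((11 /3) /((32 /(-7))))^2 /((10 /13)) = 77077 /92160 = 0.84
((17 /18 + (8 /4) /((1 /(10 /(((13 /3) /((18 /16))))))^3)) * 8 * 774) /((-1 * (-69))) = 977861237 /303186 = 3225.28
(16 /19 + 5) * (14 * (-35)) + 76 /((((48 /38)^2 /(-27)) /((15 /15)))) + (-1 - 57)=-1278835 /304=-4206.69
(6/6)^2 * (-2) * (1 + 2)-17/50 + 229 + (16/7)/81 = 6313211/28350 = 222.69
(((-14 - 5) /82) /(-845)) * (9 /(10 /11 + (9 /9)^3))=627 /485030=0.00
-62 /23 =-2.70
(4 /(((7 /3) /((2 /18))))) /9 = 4 /189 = 0.02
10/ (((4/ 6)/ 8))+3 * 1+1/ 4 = 493/ 4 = 123.25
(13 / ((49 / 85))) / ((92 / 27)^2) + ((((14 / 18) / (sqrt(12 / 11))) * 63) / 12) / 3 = 49 * sqrt(33) / 216 + 805545 / 414736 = 3.25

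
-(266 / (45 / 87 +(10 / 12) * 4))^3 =-329661.51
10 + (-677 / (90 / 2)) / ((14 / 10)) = -47 / 63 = -0.75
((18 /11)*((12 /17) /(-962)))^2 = 11664 /8090462809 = 0.00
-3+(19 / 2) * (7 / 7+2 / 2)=16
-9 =-9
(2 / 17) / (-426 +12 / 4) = -2 / 7191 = -0.00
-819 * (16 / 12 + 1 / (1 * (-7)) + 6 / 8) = -6357 / 4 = -1589.25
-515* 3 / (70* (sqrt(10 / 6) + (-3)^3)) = 309* sqrt(15) / 30548 + 25029 / 30548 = 0.86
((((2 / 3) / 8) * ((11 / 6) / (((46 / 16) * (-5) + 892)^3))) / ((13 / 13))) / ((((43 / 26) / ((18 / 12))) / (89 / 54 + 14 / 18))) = 599456 / 1205453309319063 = 0.00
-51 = -51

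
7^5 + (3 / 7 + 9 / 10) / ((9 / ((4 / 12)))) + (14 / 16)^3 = 2710748941 / 161280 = 16807.72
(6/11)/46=3/253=0.01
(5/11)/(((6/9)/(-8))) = -60/11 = -5.45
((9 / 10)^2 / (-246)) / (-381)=9 / 1041400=0.00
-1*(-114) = 114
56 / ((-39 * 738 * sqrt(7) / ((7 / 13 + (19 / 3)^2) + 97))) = -64420 * sqrt(7) / 1683747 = -0.10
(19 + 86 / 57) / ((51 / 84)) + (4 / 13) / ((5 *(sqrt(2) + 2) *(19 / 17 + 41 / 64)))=4074277628 / 120490305 - 2176 *sqrt(2) / 124345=33.79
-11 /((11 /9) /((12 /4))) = -27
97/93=1.04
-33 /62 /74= -33 /4588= -0.01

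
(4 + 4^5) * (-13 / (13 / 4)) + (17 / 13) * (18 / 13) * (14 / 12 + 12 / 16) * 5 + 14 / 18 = -12453553 / 3042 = -4093.87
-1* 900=-900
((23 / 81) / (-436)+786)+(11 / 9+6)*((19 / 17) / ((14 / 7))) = 474315071 / 600372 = 790.04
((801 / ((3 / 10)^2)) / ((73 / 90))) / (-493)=-801000 / 35989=-22.26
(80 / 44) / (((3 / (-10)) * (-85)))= 40 / 561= 0.07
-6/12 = -1/2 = -0.50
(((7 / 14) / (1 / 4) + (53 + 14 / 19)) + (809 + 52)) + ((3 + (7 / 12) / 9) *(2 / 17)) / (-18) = 287808743 / 313956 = 916.72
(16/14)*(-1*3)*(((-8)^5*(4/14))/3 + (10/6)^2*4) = 1567264/147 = 10661.66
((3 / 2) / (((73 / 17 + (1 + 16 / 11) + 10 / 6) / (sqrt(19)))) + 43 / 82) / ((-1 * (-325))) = 43 / 26650 + 1683 * sqrt(19) / 3068650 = 0.00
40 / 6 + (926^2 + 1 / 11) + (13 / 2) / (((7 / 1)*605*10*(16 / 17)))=3486181899863 / 4065600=857482.76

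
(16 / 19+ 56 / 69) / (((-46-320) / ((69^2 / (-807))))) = 24932 / 935313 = 0.03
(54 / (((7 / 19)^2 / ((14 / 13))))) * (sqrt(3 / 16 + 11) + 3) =116964 / 91 + 9747 * sqrt(179) / 91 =2718.35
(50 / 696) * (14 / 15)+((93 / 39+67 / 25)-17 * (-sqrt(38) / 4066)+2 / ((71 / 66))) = 7.02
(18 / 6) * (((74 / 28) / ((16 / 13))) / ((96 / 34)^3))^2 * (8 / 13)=429576315493 / 25570087796736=0.02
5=5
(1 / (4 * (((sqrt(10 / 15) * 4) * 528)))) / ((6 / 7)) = 7 * sqrt(6) / 101376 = 0.00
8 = 8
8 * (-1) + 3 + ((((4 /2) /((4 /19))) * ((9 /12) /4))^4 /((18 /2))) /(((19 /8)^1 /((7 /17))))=-10709003 /2228224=-4.81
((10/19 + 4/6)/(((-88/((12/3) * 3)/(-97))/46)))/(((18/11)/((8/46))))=13192/171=77.15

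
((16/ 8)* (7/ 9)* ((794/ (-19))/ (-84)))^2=157609/ 263169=0.60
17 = 17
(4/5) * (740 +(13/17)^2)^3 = 39217315167785556/120687845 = 324948342.29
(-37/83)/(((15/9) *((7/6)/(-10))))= 2.29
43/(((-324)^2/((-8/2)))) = -43/26244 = -0.00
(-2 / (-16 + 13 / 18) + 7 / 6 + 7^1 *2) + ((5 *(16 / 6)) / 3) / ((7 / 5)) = 640061 / 34650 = 18.47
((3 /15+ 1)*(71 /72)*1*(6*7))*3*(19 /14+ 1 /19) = 15975 /76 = 210.20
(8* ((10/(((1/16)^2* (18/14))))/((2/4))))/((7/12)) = 54613.33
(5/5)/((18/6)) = 1/3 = 0.33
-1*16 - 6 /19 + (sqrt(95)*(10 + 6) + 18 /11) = -3068 /209 + 16*sqrt(95) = 141.27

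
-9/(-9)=1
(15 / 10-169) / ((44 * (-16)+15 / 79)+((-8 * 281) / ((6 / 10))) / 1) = 0.04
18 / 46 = 9 / 23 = 0.39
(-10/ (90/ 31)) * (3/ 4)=-2.58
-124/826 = -62/413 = -0.15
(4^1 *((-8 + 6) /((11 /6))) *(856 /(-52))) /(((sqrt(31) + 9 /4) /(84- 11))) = -26994816 /59345 + 11997696 *sqrt(31) /59345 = 670.75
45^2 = 2025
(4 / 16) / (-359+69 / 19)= -19 / 27008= -0.00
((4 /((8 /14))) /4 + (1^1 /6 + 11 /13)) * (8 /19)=862 /741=1.16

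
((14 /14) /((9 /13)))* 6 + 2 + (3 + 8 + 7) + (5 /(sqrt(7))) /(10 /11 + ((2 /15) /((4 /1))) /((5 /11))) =8250* sqrt(7) /11347 + 86 /3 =30.59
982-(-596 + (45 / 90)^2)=6311 / 4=1577.75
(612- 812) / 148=-50 / 37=-1.35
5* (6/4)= 15/2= 7.50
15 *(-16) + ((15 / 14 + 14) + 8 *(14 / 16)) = -3051 / 14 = -217.93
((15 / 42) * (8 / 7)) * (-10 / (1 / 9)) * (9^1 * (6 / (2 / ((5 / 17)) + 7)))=-162000 / 1127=-143.74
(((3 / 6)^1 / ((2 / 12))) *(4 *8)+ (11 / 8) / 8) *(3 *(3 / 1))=55395 / 64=865.55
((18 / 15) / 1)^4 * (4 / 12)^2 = 144 / 625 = 0.23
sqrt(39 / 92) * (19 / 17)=19 * sqrt(897) / 782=0.73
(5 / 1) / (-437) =-5 / 437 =-0.01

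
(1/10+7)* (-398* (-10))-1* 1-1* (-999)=29256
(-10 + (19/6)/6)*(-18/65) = 341/130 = 2.62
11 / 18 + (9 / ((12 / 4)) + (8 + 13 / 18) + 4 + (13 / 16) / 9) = 2365 / 144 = 16.42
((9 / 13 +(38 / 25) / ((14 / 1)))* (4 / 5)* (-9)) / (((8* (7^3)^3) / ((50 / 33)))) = -5466 / 201969803035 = -0.00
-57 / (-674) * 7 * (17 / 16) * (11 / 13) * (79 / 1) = 5894427 / 140192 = 42.05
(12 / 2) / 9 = 0.67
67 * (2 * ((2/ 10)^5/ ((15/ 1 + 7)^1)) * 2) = 134/ 34375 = 0.00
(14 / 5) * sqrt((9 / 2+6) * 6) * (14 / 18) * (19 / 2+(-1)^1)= 833 * sqrt(7) / 15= 146.93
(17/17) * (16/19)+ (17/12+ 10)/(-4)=-1835/912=-2.01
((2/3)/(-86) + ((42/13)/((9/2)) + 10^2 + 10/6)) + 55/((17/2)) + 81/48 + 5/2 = 51560215/456144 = 113.03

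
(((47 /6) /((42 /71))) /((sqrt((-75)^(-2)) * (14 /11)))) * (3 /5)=468.20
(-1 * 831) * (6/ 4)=-1246.50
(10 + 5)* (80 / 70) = 120 / 7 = 17.14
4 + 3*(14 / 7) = 10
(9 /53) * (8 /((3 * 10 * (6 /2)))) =4 /265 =0.02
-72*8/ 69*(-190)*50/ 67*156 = 284544000/ 1541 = 184648.93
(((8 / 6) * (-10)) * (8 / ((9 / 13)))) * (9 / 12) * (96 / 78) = -1280 / 9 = -142.22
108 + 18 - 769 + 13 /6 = -3845 /6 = -640.83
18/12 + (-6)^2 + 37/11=899/22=40.86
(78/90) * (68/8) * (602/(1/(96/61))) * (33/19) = 70246176/5795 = 12121.86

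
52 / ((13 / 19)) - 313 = -237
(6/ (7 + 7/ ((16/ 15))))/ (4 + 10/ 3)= 144/ 2387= 0.06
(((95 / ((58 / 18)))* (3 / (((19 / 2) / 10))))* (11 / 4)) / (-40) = -1485 / 232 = -6.40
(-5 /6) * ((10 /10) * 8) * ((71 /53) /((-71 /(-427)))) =-8540 /159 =-53.71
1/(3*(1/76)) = 76/3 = 25.33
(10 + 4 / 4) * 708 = 7788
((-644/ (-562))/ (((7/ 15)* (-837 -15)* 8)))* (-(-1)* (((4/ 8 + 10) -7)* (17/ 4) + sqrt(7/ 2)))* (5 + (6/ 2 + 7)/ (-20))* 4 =-123165/ 1276864 -1035* sqrt(14)/ 319216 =-0.11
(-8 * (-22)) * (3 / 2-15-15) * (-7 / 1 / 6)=5852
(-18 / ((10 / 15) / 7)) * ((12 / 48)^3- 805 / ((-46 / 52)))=-11007549 / 64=-171992.95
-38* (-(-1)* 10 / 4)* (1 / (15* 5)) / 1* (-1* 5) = 19 / 3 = 6.33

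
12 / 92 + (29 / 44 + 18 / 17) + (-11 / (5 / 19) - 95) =-11608541 / 86020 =-134.95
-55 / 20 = -2.75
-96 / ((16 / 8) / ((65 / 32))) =-195 / 2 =-97.50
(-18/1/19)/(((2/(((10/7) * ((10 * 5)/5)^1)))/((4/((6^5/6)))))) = -25/1197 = -0.02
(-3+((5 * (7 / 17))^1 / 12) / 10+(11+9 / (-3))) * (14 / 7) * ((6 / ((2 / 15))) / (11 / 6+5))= 92115 / 1394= 66.08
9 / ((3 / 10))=30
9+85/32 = 373/32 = 11.66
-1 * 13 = -13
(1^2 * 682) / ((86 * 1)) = 341 / 43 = 7.93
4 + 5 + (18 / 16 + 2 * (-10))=-79 / 8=-9.88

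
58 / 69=0.84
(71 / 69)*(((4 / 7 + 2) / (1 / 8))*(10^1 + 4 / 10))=220.14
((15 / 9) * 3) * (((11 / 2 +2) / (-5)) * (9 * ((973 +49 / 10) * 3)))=-792099 / 4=-198024.75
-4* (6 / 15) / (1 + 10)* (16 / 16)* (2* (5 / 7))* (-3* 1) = 48 / 77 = 0.62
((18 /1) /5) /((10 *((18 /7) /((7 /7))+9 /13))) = 91 /825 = 0.11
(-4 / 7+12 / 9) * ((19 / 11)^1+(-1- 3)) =-1.73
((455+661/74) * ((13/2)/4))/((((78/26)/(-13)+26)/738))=2140915491/99160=21590.52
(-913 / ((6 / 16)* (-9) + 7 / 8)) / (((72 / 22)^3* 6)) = 1215203 / 699840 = 1.74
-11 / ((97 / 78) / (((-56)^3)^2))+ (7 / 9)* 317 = -238154043143989 / 873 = -272799591230.23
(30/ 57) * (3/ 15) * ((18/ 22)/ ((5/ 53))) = 954/ 1045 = 0.91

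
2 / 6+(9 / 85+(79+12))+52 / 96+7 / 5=63499 / 680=93.38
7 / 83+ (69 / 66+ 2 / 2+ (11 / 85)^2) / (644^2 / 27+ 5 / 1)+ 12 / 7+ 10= 452049517054419 / 38313316106450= 11.80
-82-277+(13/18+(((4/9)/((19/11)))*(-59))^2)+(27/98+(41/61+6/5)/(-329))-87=-4406433115727/20539317015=-214.54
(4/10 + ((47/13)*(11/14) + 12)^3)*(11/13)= 1083900924051/391856920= 2766.06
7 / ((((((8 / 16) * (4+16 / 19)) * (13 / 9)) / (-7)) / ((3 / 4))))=-25137 / 2392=-10.51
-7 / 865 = -0.01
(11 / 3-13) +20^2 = 1172 / 3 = 390.67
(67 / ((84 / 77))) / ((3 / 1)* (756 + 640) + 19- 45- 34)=0.01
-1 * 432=-432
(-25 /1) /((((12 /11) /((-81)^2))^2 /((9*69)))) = -8984926840725 /16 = -561557927545.31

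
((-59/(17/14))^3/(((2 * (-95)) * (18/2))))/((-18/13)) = -1831569922/37805535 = -48.45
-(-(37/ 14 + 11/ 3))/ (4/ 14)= 22.08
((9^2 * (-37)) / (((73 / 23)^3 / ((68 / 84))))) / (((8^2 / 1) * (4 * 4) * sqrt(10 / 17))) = -206632161 * sqrt(170) / 27884738560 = -0.10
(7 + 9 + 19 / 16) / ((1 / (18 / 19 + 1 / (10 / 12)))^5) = 242897776704 / 309512375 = 784.78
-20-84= -104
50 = 50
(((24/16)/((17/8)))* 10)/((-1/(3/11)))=-360/187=-1.93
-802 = -802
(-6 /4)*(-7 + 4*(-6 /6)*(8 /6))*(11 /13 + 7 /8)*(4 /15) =6623 /780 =8.49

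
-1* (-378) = 378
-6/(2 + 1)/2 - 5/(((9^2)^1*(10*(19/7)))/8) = -1567/1539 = -1.02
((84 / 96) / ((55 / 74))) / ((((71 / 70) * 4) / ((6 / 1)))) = 5439 / 3124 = 1.74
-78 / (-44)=39 / 22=1.77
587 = 587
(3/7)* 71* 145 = 30885/7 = 4412.14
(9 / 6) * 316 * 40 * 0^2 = 0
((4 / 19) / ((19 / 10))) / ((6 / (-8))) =-160 / 1083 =-0.15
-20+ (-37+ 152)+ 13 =108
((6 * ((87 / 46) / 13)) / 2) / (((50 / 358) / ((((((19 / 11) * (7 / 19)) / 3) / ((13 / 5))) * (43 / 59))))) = 4687473 / 25226630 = 0.19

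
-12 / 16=-3 / 4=-0.75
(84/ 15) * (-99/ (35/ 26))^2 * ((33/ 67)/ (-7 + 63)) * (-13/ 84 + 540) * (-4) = -1652450030946/ 2872625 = -575240.43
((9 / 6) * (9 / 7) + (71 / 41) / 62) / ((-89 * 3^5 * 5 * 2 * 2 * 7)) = -17407 / 26938158660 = -0.00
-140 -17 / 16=-2257 / 16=-141.06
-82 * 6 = -492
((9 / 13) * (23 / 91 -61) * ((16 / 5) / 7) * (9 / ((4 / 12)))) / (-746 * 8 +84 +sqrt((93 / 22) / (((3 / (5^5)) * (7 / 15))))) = 537321600 * sqrt(14322) / 44139809350819 +2782208259072 / 31528435250585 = 0.09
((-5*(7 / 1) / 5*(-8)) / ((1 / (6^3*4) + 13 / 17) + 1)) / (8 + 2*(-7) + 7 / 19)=-15628032 / 2775259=-5.63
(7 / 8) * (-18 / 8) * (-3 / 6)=63 / 64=0.98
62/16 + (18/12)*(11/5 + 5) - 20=-5.32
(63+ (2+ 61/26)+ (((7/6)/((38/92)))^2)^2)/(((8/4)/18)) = 35952912017/30495114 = 1178.97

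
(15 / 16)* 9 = 135 / 16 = 8.44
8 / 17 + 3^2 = 161 / 17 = 9.47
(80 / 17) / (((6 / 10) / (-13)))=-5200 / 51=-101.96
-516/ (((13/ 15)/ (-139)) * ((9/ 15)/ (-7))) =-12551700/ 13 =-965515.38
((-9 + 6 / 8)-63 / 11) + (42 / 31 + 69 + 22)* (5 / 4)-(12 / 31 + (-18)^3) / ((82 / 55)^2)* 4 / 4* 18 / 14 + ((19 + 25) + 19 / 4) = 3523.33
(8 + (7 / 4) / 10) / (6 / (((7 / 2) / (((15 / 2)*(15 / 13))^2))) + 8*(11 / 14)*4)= 386841 / 7264760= 0.05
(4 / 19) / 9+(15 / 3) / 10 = 179 / 342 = 0.52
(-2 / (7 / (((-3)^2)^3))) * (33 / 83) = -48114 / 581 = -82.81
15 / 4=3.75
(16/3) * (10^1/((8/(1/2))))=10/3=3.33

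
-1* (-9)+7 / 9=88 / 9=9.78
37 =37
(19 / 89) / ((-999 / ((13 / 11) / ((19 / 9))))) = -13 / 108669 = -0.00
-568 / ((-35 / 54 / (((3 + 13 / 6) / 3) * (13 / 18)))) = 114452 / 105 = 1090.02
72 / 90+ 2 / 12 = 29 / 30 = 0.97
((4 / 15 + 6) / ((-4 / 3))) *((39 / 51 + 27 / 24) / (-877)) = 12079 / 1192720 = 0.01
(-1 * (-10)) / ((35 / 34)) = 68 / 7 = 9.71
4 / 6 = 0.67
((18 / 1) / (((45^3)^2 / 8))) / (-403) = -16 / 371824171875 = -0.00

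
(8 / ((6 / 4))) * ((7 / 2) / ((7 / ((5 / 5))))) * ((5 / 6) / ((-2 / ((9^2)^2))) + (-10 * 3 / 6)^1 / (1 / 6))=-7370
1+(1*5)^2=26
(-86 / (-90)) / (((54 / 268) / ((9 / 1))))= 5762 / 135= 42.68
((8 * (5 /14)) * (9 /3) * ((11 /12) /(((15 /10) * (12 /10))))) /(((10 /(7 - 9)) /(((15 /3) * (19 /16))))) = -5225 /1008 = -5.18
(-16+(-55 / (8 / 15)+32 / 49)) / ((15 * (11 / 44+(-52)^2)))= -46441 / 15900990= -0.00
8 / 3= 2.67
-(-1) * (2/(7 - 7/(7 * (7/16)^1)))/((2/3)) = 7/11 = 0.64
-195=-195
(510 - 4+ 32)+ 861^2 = 741859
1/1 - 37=-36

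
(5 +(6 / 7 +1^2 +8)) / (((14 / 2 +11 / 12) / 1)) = 1248 / 665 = 1.88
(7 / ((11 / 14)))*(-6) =-588 / 11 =-53.45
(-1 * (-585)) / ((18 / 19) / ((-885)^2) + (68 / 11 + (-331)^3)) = -818470125 / 50737711309781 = -0.00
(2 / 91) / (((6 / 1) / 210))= 10 / 13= 0.77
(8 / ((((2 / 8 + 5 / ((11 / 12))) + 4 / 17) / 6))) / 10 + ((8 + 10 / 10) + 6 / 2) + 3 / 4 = 401591 / 29620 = 13.56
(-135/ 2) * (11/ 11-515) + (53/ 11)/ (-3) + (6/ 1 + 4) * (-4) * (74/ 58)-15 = 33138383/ 957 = 34627.36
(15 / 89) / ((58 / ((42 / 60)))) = 21 / 10324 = 0.00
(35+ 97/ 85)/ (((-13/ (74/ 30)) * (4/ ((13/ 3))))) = -9472/ 1275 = -7.43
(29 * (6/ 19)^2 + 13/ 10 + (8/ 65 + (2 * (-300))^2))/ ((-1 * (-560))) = 3379000501/ 5256160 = 642.86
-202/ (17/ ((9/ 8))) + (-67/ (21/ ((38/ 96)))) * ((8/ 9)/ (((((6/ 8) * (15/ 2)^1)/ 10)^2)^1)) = -52827835/ 3123036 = -16.92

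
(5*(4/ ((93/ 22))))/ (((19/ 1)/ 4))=1760/ 1767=1.00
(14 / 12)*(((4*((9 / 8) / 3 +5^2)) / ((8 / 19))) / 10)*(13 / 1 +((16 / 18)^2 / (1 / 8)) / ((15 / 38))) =951741749 / 1166400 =815.97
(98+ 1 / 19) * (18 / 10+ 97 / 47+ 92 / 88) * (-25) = -236424015 / 19646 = -12034.21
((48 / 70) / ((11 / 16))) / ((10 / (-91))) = -2496 / 275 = -9.08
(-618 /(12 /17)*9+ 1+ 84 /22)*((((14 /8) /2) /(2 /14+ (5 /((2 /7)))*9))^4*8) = -998711419643 /16702519666483904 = -0.00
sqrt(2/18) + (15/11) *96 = 4331/33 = 131.24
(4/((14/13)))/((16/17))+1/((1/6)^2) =2237/56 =39.95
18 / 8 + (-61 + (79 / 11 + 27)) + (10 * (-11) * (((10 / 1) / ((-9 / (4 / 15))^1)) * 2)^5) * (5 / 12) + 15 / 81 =-39838869541 / 1894055724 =-21.03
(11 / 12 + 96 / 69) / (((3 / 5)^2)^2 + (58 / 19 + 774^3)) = 7564375 / 1519727021089764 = 0.00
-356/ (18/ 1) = -178/ 9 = -19.78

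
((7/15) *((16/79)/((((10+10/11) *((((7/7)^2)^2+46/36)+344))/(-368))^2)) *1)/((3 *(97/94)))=20382208/70347297875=0.00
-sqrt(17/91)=-0.43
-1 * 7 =-7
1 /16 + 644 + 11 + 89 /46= 241775 /368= 657.00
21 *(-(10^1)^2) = -2100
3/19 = 0.16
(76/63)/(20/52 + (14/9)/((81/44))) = 80028/81571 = 0.98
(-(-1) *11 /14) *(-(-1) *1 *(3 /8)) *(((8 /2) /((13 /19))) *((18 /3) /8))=1.29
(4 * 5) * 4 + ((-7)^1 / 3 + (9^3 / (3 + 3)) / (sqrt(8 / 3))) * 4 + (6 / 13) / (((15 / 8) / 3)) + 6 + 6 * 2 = 17434 / 195 + 243 * sqrt(6) / 2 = 387.02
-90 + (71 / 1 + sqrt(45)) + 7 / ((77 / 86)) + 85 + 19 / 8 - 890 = -71615 / 88 + 3 * sqrt(5) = -807.10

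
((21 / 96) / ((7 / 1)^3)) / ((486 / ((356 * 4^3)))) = 356 / 11907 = 0.03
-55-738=-793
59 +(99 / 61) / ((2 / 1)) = 7297 / 122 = 59.81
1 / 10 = 0.10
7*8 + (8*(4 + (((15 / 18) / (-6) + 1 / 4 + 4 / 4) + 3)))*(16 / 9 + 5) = 40160 / 81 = 495.80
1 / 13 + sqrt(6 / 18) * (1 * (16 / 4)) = 1 / 13 + 4 * sqrt(3) / 3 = 2.39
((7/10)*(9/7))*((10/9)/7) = 1/7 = 0.14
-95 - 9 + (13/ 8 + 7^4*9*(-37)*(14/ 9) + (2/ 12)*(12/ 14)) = -69653933/ 56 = -1243820.23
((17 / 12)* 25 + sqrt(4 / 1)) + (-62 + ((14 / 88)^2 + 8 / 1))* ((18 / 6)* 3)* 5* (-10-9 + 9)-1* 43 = 70517911 / 2904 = 24283.03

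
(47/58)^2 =2209/3364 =0.66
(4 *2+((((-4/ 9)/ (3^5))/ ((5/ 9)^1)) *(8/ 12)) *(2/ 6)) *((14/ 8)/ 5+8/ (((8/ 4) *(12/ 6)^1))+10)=5401396/ 54675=98.79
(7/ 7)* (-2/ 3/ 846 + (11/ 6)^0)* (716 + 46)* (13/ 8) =523367/ 423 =1237.27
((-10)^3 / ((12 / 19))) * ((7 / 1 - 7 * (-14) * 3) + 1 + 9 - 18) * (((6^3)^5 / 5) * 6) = -261751980913459200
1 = 1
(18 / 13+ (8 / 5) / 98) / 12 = 2231 / 19110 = 0.12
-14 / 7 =-2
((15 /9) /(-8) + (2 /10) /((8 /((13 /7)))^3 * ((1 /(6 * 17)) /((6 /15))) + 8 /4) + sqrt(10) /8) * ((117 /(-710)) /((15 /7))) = 382255601 /31496594000 - 273 * sqrt(10) /28400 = -0.02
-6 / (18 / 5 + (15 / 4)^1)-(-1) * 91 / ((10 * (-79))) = -36059 / 38710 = -0.93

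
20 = 20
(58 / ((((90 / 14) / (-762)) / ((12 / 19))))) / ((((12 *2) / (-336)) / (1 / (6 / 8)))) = 23099776 / 285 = 81051.85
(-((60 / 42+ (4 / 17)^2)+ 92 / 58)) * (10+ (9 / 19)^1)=-35843084 / 1114673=-32.16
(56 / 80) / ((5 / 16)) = 56 / 25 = 2.24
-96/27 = -32/9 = -3.56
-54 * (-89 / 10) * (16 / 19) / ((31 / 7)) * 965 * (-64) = -3324367872 / 589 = -5644088.07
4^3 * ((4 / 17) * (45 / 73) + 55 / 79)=53.84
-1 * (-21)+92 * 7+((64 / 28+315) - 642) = 2382 / 7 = 340.29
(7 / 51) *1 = 7 / 51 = 0.14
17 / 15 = 1.13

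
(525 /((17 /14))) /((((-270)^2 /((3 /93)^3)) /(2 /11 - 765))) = -412237 /2707465662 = -0.00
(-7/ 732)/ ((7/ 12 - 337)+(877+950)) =-7/ 1091107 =-0.00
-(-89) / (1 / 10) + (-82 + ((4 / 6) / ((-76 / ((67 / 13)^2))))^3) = 5778022511399399 / 7151129913096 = 807.99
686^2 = 470596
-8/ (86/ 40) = -160/ 43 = -3.72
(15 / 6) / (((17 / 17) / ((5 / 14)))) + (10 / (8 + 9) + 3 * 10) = 14985 / 476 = 31.48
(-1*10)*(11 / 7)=-15.71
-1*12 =-12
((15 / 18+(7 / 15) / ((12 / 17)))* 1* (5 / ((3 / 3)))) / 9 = 269 / 324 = 0.83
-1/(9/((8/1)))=-8/9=-0.89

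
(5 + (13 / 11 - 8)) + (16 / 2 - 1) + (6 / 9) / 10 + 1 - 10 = -619 / 165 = -3.75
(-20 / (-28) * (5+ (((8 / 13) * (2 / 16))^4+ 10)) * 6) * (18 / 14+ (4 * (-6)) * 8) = -17158060800 / 1399489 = -12260.23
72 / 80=9 / 10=0.90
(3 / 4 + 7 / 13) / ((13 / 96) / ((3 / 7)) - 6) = -4824 / 21281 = -0.23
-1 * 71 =-71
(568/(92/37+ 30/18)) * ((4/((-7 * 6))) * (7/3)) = -42032/1383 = -30.39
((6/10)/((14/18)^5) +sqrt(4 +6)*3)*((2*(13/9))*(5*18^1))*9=82904796/16807 +7020*sqrt(10)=27131.94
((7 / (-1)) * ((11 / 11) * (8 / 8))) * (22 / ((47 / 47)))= -154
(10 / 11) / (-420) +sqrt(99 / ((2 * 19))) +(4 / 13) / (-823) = -12547 / 4942938 +3 * sqrt(418) / 38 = 1.61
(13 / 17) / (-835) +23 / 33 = 326056 / 468435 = 0.70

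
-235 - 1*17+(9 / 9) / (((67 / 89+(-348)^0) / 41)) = -35663 / 156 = -228.61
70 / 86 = 0.81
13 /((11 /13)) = 169 /11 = 15.36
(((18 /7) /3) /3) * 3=6 /7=0.86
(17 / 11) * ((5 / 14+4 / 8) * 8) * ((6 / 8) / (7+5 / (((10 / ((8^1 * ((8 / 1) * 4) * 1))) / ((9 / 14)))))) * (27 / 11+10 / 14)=149328 / 529375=0.28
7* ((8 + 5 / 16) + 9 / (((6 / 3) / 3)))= 2443 / 16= 152.69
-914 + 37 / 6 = -5447 / 6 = -907.83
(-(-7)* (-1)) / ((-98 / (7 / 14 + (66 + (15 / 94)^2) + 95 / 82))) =24520289 / 5071864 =4.83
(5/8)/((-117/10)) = -25/468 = -0.05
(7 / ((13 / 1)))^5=16807 / 371293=0.05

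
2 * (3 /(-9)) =-2 /3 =-0.67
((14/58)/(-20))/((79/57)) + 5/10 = 22511/45820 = 0.49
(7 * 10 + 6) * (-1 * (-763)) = 57988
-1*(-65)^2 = -4225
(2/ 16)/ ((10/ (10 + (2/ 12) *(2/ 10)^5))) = 0.13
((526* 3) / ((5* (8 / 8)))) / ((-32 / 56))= -5523 / 10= -552.30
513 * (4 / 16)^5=513 / 1024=0.50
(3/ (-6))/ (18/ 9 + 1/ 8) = -4/ 17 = -0.24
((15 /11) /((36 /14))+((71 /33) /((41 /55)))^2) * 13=38337715 /332838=115.18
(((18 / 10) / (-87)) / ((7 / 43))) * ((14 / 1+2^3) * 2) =-5676 / 1015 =-5.59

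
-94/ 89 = -1.06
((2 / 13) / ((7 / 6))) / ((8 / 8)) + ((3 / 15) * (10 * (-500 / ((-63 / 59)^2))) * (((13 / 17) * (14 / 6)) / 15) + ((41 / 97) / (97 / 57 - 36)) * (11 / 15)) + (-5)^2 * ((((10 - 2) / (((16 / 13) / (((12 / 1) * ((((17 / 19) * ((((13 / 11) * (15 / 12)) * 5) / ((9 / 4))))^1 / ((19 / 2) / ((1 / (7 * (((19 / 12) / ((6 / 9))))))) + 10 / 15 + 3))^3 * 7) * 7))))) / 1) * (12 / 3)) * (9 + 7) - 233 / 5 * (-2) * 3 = 8121688708702429765234881442709 / 38289492808878941573597371575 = 212.1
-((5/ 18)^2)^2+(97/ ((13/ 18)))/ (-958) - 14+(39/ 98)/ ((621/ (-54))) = -10447013361205/ 736703617104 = -14.18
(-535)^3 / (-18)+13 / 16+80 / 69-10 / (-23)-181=28175397499 / 3312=8507064.46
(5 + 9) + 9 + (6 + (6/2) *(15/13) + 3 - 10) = 331/13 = 25.46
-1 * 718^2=-515524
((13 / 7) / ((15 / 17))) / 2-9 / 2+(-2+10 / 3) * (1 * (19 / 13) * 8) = 16574 / 1365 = 12.14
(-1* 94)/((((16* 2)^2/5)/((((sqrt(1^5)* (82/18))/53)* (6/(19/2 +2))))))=-9635/468096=-0.02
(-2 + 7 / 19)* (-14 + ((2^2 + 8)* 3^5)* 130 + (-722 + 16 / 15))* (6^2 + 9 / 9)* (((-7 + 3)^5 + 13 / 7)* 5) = 15524983089720 / 133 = 116729196163.31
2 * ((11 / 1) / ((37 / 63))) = 1386 / 37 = 37.46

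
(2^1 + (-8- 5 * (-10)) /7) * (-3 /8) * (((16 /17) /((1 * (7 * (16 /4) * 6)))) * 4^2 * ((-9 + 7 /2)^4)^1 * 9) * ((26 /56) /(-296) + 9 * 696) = -6840921907611 /493136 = -13872282.51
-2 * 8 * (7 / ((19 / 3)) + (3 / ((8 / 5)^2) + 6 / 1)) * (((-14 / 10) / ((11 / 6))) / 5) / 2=3843 / 380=10.11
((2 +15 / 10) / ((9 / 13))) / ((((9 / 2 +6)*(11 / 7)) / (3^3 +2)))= 2639 / 297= 8.89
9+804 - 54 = 759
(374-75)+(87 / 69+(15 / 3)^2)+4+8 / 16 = 15169 / 46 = 329.76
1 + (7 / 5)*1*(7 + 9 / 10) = 603 / 50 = 12.06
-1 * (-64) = 64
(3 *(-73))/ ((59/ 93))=-20367/ 59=-345.20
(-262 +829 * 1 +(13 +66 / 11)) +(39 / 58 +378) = 55951 / 58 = 964.67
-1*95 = -95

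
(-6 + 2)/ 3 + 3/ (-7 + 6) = -13/ 3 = -4.33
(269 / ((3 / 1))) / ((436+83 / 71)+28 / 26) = 248287 / 1213503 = 0.20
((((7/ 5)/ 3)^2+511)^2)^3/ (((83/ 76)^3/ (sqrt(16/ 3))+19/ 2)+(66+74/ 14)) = 9421970247567789943928057814494769115889139712/ 42640220235721194660900146484375 - 113936250412408748812408403767636305643569152 * sqrt(3)/ 127920660707163583982700439453125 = 219421688513787.84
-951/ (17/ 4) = -3804/ 17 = -223.76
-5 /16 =-0.31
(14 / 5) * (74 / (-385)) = -148 / 275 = -0.54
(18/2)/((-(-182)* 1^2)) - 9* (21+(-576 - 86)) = 1049967/182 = 5769.05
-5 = -5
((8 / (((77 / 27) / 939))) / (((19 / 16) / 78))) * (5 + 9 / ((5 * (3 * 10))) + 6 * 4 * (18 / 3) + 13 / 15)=948752258688 / 36575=25939911.38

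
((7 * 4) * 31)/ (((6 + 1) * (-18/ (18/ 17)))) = -124/ 17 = -7.29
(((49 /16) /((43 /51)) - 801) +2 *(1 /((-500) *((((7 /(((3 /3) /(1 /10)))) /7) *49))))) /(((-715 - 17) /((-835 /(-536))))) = 112227709571 /66134853120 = 1.70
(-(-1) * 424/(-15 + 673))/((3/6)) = 424/329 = 1.29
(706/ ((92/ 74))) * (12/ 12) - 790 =-5109/ 23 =-222.13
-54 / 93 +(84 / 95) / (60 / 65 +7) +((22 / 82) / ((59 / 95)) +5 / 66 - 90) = -4356703548137 / 48428646090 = -89.96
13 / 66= 0.20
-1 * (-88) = 88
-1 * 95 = -95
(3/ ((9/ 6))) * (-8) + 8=-8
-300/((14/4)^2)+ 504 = 23496/49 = 479.51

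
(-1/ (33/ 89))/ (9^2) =-89/ 2673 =-0.03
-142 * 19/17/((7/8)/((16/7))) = -345344/833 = -414.58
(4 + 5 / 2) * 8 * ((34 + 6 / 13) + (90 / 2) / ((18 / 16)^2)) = 32768 / 9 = 3640.89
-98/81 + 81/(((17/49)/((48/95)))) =15273202/130815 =116.75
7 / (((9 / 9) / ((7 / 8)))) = 6.12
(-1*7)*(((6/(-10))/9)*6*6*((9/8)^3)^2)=11160261/327680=34.06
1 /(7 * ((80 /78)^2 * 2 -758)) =-1521 /8048026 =-0.00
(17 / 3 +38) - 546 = -1507 / 3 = -502.33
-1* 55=-55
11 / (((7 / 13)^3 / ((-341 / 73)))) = -8240947 / 25039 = -329.12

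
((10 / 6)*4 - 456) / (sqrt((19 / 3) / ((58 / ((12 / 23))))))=-674*sqrt(25346) / 57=-1882.52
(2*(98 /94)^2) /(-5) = -4802 /11045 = -0.43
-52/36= -13/9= -1.44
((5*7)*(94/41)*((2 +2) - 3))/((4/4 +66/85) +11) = 139825/22263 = 6.28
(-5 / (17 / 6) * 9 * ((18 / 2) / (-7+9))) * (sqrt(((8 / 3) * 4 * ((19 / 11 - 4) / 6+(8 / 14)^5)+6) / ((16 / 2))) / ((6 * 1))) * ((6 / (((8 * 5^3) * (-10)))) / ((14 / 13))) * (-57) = -60021 * sqrt(167163227) / 3591896000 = -0.22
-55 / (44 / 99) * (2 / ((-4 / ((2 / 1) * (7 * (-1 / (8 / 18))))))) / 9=-3465 / 16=-216.56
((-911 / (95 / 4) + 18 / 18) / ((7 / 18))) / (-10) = 4563 / 475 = 9.61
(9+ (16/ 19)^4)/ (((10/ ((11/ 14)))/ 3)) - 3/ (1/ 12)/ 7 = -2.90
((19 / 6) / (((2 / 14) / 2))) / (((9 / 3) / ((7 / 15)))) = 931 / 135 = 6.90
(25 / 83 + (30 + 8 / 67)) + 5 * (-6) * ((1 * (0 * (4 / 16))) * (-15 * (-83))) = 169169 / 5561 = 30.42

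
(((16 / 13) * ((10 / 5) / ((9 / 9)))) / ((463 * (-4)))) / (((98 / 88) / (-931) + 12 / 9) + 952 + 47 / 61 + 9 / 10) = -6119520 / 4396998140509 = -0.00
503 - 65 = 438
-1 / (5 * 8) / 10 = -1 / 400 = -0.00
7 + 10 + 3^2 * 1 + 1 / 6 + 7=199 / 6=33.17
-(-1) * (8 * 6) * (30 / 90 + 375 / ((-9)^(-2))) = 1458016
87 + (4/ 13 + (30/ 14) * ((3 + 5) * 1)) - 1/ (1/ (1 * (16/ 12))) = 28151/ 273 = 103.12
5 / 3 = 1.67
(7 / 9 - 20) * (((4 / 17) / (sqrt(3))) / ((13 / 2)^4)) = -11072 * sqrt(3) / 13109499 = -0.00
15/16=0.94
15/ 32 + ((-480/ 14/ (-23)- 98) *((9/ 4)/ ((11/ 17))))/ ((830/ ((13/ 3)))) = -30182301/ 23518880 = -1.28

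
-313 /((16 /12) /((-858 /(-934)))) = -402831 /1868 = -215.65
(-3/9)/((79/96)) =-32/79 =-0.41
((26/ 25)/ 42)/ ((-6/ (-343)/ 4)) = 1274/ 225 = 5.66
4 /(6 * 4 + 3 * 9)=0.08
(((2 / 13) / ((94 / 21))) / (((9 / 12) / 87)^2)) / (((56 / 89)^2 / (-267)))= -5335910361 / 17108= -311895.63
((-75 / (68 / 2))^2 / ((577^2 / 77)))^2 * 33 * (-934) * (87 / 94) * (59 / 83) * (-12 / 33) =1349074406998828125 / 144455765414828525044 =0.01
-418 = -418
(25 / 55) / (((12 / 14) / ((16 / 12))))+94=9376 / 99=94.71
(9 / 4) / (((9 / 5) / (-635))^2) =10080625 / 36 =280017.36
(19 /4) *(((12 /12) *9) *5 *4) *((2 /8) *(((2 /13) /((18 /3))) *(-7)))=-1995 /52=-38.37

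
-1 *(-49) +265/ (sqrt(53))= 85.40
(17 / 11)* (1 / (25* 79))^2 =17 / 42906875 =0.00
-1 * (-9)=9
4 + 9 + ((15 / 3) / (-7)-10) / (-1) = 166 / 7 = 23.71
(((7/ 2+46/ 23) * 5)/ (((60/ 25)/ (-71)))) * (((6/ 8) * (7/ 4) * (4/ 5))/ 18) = -27335/ 576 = -47.46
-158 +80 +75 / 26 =-1953 / 26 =-75.12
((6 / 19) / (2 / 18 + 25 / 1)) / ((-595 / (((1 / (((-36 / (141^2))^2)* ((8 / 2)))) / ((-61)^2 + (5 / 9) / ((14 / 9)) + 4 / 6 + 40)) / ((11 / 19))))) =-395254161 / 534208584800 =-0.00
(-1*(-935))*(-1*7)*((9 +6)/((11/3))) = -26775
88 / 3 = 29.33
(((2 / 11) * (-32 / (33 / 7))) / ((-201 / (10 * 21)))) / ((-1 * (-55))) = 6272 / 267531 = 0.02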